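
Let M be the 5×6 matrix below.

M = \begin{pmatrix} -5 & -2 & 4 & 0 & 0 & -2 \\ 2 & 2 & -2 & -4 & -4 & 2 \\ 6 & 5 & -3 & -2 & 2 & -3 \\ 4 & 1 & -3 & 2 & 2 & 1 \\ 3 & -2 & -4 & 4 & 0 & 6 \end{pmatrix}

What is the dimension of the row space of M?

3

Row reduce to echelon form.
R2 ← R2 + (2/5)·R1: [0, 6/5, -2/5, -4, -4, 6/5]
R3 ← R3 + (6/5)·R1: [0, 13/5, 9/5, -2, 2, -27/5]
R4 ← R4 + (4/5)·R1: [0, -3/5, 1/5, 2, 2, -3/5]
R5 ← R5 + (3/5)·R1: [0, -16/5, -8/5, 4, 0, 24/5]
R3 ← R3 − (13/6)·R2: [0, 0, 8/3, 20/3, 32/3, -8]
R4 ← R4 + (1/2)·R2: [0, 0, 0, 0, 0, 0]
R5 ← R5 + (8/3)·R2: [0, 0, -8/3, -20/3, -32/3, 8]
R5 ← R5 + R3: [0, 0, 0, 0, 0, 0]
Echelon form has 3 nonzero rows, so rank(M) = 3.
The row space has dimension equal to the rank: 3.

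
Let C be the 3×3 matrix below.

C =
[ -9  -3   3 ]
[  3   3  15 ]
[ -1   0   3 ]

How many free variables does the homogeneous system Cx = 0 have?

Row reduce to echelon form.
R2 ← R2 + (1/3)·R1: [0, 2, 16]
R3 ← R3 − (1/9)·R1: [0, 1/3, 8/3]
R3 ← R3 − (1/6)·R2: [0, 0, 0]
2 nonzero rows, so rank(C) = 2.
C has 3 columns; by rank–nullity, nullity = 3 − 2 = 1.

1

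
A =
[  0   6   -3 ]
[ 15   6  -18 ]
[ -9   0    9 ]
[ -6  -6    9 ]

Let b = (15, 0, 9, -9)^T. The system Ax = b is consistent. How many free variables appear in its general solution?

Row reduce the augmented matrix [A | b].
Swap R1 ↔ R2
R3 ← R3 + (3/5)·R1: [0, 18/5, -9/5, 9]
R4 ← R4 + (2/5)·R1: [0, -18/5, 9/5, -9]
R3 ← R3 − (3/5)·R2: [0, 0, 0, 0]
R4 ← R4 + (3/5)·R2: [0, 0, 0, 0]
The echelon form has 2 nonzero rows, and every pivot lies in the first 3 columns, so rank(A) = rank([A|b]) = 2.
The system is consistent.
Free variables = (unknowns) − (rank) = 3 − 2 = 1.

1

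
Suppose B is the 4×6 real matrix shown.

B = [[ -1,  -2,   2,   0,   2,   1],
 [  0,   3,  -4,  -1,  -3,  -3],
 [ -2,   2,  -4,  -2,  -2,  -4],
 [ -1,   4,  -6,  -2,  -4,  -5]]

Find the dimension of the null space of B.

4

Row reduce to echelon form.
R3 ← R3 − (2)·R1: [0, 6, -8, -2, -6, -6]
R4 ← R4 − R1: [0, 6, -8, -2, -6, -6]
R3 ← R3 − (2)·R2: [0, 0, 0, 0, 0, 0]
R4 ← R4 − (2)·R2: [0, 0, 0, 0, 0, 0]
2 nonzero rows, so rank(B) = 2.
B has 6 columns; by rank–nullity, nullity = 6 − 2 = 4.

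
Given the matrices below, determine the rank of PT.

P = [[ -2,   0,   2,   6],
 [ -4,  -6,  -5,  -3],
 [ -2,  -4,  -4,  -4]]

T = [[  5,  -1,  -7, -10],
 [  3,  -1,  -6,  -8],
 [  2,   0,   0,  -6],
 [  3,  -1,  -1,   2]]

First compute PT:
[[ 12,  -4,   8,  20],
 [-57,  13,  67, 112],
 [-42,  10,  42,  68]]
Now row reduce the product.
R2 ← R2 + (19/4)·R1: [0, -6, 105, 207]
R3 ← R3 + (7/2)·R1: [0, -4, 70, 138]
R3 ← R3 − (2/3)·R2: [0, 0, 0, 0]
2 nonzero rows, so rank(PT) = 2.

2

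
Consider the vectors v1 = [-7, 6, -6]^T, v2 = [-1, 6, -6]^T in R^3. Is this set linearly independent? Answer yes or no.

yes

Form the matrix with these vectors as rows and row reduce.
R2 ← R2 − (1/7)·R1: [0, 36/7, -36/7]
2 nonzero rows, so the 2 vectors span a space of dimension 2.
Since 2 = 2, the vectors are linearly independent.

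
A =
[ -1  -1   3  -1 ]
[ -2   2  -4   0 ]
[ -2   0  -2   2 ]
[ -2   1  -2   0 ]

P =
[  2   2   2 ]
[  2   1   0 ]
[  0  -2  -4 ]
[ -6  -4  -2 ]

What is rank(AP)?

2

First compute AP:
[[  2,  -5, -12],
 [  0,   6,  12],
 [-16,  -8,   0],
 [ -2,   1,   4]]
Now row reduce the product.
R3 ← R3 + (8)·R1: [0, -48, -96]
R4 ← R4 + R1: [0, -4, -8]
R3 ← R3 + (8)·R2: [0, 0, 0]
R4 ← R4 + (2/3)·R2: [0, 0, 0]
2 nonzero rows, so rank(AP) = 2.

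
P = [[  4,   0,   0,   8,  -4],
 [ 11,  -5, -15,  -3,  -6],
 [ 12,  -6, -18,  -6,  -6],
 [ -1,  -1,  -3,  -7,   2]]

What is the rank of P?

Row reduce to echelon form.
R2 ← R2 − (11/4)·R1: [0, -5, -15, -25, 5]
R3 ← R3 − (3)·R1: [0, -6, -18, -30, 6]
R4 ← R4 + (1/4)·R1: [0, -1, -3, -5, 1]
R3 ← R3 − (6/5)·R2: [0, 0, 0, 0, 0]
R4 ← R4 − (1/5)·R2: [0, 0, 0, 0, 0]
Echelon form has 2 nonzero rows, so rank(P) = 2.

2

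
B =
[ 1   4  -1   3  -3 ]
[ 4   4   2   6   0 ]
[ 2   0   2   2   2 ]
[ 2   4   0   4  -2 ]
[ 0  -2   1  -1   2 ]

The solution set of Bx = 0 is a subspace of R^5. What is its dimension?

Row reduce to echelon form.
R2 ← R2 − (4)·R1: [0, -12, 6, -6, 12]
R3 ← R3 − (2)·R1: [0, -8, 4, -4, 8]
R4 ← R4 − (2)·R1: [0, -4, 2, -2, 4]
R3 ← R3 − (2/3)·R2: [0, 0, 0, 0, 0]
R4 ← R4 − (1/3)·R2: [0, 0, 0, 0, 0]
R5 ← R5 − (1/6)·R2: [0, 0, 0, 0, 0]
2 nonzero rows, so rank(B) = 2.
B has 5 columns; by rank–nullity, nullity = 5 − 2 = 3.

3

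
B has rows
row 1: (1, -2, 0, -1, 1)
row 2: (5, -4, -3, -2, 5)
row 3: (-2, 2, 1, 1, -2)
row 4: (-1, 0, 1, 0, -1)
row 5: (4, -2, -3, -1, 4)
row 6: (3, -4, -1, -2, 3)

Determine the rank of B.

2

Row reduce to echelon form.
R2 ← R2 − (5)·R1: [0, 6, -3, 3, 0]
R3 ← R3 + (2)·R1: [0, -2, 1, -1, 0]
R4 ← R4 + R1: [0, -2, 1, -1, 0]
R5 ← R5 − (4)·R1: [0, 6, -3, 3, 0]
R6 ← R6 − (3)·R1: [0, 2, -1, 1, 0]
R3 ← R3 + (1/3)·R2: [0, 0, 0, 0, 0]
R4 ← R4 + (1/3)·R2: [0, 0, 0, 0, 0]
R5 ← R5 − R2: [0, 0, 0, 0, 0]
R6 ← R6 − (1/3)·R2: [0, 0, 0, 0, 0]
Echelon form has 2 nonzero rows, so rank(B) = 2.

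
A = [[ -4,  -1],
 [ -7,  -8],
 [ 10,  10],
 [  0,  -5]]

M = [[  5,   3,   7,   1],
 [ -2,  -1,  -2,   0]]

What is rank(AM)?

First compute AM:
[[-18, -11, -26,  -4],
 [-19, -13, -33,  -7],
 [ 30,  20,  50,  10],
 [ 10,   5,  10,   0]]
Now row reduce the product.
R2 ← R2 − (19/18)·R1: [0, -25/18, -50/9, -25/9]
R3 ← R3 + (5/3)·R1: [0, 5/3, 20/3, 10/3]
R4 ← R4 + (5/9)·R1: [0, -10/9, -40/9, -20/9]
R3 ← R3 + (6/5)·R2: [0, 0, 0, 0]
R4 ← R4 − (4/5)·R2: [0, 0, 0, 0]
2 nonzero rows, so rank(AM) = 2.

2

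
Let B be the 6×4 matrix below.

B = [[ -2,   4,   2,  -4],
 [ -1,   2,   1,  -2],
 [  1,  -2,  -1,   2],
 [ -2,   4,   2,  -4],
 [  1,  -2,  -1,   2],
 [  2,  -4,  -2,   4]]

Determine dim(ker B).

3

Row reduce to echelon form.
R2 ← R2 − (1/2)·R1: [0, 0, 0, 0]
R3 ← R3 + (1/2)·R1: [0, 0, 0, 0]
R4 ← R4 − R1: [0, 0, 0, 0]
R5 ← R5 + (1/2)·R1: [0, 0, 0, 0]
R6 ← R6 + R1: [0, 0, 0, 0]
1 nonzero row, so rank(B) = 1.
B has 4 columns; by rank–nullity, nullity = 4 − 1 = 3.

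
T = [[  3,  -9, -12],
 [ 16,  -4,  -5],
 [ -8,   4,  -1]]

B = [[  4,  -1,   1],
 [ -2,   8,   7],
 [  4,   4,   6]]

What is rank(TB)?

2

First compute TB:
[[-18, -123, -132],
 [ 52, -68, -42],
 [-44,  36,  14]]
Now row reduce the product.
R2 ← R2 + (26/9)·R1: [0, -1270/3, -1270/3]
R3 ← R3 − (22/9)·R1: [0, 1010/3, 1010/3]
R3 ← R3 + (101/127)·R2: [0, 0, 0]
2 nonzero rows, so rank(TB) = 2.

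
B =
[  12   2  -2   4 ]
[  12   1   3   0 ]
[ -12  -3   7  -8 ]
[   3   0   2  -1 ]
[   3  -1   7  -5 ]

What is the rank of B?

2

Row reduce to echelon form.
R2 ← R2 − R1: [0, -1, 5, -4]
R3 ← R3 + R1: [0, -1, 5, -4]
R4 ← R4 − (1/4)·R1: [0, -1/2, 5/2, -2]
R5 ← R5 − (1/4)·R1: [0, -3/2, 15/2, -6]
R3 ← R3 − R2: [0, 0, 0, 0]
R4 ← R4 − (1/2)·R2: [0, 0, 0, 0]
R5 ← R5 − (3/2)·R2: [0, 0, 0, 0]
Echelon form has 2 nonzero rows, so rank(B) = 2.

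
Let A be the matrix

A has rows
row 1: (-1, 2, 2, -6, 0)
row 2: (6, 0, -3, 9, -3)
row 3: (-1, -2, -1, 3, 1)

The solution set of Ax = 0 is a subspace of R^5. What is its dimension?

Row reduce to echelon form.
R2 ← R2 + (6)·R1: [0, 12, 9, -27, -3]
R3 ← R3 − R1: [0, -4, -3, 9, 1]
R3 ← R3 + (1/3)·R2: [0, 0, 0, 0, 0]
2 nonzero rows, so rank(A) = 2.
A has 5 columns; by rank–nullity, nullity = 5 − 2 = 3.

3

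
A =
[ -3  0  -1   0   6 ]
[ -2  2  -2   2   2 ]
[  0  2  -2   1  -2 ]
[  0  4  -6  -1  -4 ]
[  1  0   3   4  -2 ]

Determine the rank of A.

Row reduce to echelon form.
R2 ← R2 − (2/3)·R1: [0, 2, -4/3, 2, -2]
R5 ← R5 + (1/3)·R1: [0, 0, 8/3, 4, 0]
R3 ← R3 − R2: [0, 0, -2/3, -1, 0]
R4 ← R4 − (2)·R2: [0, 0, -10/3, -5, 0]
R4 ← R4 − (5)·R3: [0, 0, 0, 0, 0]
R5 ← R5 + (4)·R3: [0, 0, 0, 0, 0]
Echelon form has 3 nonzero rows, so rank(A) = 3.

3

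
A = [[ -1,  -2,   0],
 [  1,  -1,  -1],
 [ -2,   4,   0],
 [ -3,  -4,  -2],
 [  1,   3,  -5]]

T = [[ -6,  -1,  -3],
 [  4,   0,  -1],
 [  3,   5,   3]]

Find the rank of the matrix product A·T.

First compute AT:
[[ -2,   1,   5],
 [-13,  -6,  -5],
 [ 28,   2,   2],
 [ -4,  -7,   7],
 [ -9, -26, -21]]
Now row reduce the product.
R2 ← R2 − (13/2)·R1: [0, -25/2, -75/2]
R3 ← R3 + (14)·R1: [0, 16, 72]
R4 ← R4 − (2)·R1: [0, -9, -3]
R5 ← R5 − (9/2)·R1: [0, -61/2, -87/2]
R3 ← R3 + (32/25)·R2: [0, 0, 24]
R4 ← R4 − (18/25)·R2: [0, 0, 24]
R5 ← R5 − (61/25)·R2: [0, 0, 48]
R4 ← R4 − R3: [0, 0, 0]
R5 ← R5 − (2)·R3: [0, 0, 0]
3 nonzero rows, so rank(AT) = 3.

3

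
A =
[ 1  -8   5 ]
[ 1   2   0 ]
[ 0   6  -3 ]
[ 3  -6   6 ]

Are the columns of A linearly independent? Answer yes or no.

Row reduce A to echelon form.
R2 ← R2 − R1: [0, 10, -5]
R4 ← R4 − (3)·R1: [0, 18, -9]
R3 ← R3 − (3/5)·R2: [0, 0, 0]
R4 ← R4 − (9/5)·R2: [0, 0, 0]
2 pivots among 3 columns.
Only 2 < 3 pivot columns, so the columns are linearly dependent.

no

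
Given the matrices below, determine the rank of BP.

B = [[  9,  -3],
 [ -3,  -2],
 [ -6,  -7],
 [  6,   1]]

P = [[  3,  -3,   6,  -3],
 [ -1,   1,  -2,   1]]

First compute BP:
[[ 30, -30,  60, -30],
 [ -7,   7, -14,   7],
 [-11,  11, -22,  11],
 [ 17, -17,  34, -17]]
Now row reduce the product.
R2 ← R2 + (7/30)·R1: [0, 0, 0, 0]
R3 ← R3 + (11/30)·R1: [0, 0, 0, 0]
R4 ← R4 − (17/30)·R1: [0, 0, 0, 0]
1 nonzero row, so rank(BP) = 1.

1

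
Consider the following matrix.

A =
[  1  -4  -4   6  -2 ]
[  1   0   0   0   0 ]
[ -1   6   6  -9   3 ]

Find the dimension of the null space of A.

Row reduce to echelon form.
R2 ← R2 − R1: [0, 4, 4, -6, 2]
R3 ← R3 + R1: [0, 2, 2, -3, 1]
R3 ← R3 − (1/2)·R2: [0, 0, 0, 0, 0]
2 nonzero rows, so rank(A) = 2.
A has 5 columns; by rank–nullity, nullity = 5 − 2 = 3.

3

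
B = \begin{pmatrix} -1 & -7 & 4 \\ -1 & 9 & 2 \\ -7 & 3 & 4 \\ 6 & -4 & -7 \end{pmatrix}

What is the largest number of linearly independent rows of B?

Row reduce to echelon form.
R2 ← R2 − R1: [0, 16, -2]
R3 ← R3 − (7)·R1: [0, 52, -24]
R4 ← R4 + (6)·R1: [0, -46, 17]
R3 ← R3 − (13/4)·R2: [0, 0, -35/2]
R4 ← R4 + (23/8)·R2: [0, 0, 45/4]
R4 ← R4 + (9/14)·R3: [0, 0, 0]
Echelon form has 3 nonzero rows, so rank(B) = 3.
The rank gives the maximum number of linearly independent rows: 3.

3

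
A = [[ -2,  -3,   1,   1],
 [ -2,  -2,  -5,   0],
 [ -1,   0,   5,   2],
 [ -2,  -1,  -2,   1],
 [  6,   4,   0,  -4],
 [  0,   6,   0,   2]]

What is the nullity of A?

1

Row reduce to echelon form.
R2 ← R2 − R1: [0, 1, -6, -1]
R3 ← R3 − (1/2)·R1: [0, 3/2, 9/2, 3/2]
R4 ← R4 − R1: [0, 2, -3, 0]
R5 ← R5 + (3)·R1: [0, -5, 3, -1]
R3 ← R3 − (3/2)·R2: [0, 0, 27/2, 3]
R4 ← R4 − (2)·R2: [0, 0, 9, 2]
R5 ← R5 + (5)·R2: [0, 0, -27, -6]
R6 ← R6 − (6)·R2: [0, 0, 36, 8]
R4 ← R4 − (2/3)·R3: [0, 0, 0, 0]
R5 ← R5 + (2)·R3: [0, 0, 0, 0]
R6 ← R6 − (8/3)·R3: [0, 0, 0, 0]
3 nonzero rows, so rank(A) = 3.
A has 4 columns; by rank–nullity, nullity = 4 − 3 = 1.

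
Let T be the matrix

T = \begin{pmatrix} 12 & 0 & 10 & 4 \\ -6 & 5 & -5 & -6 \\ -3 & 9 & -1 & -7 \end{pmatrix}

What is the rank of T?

Row reduce to echelon form.
R2 ← R2 + (1/2)·R1: [0, 5, 0, -4]
R3 ← R3 + (1/4)·R1: [0, 9, 3/2, -6]
R3 ← R3 − (9/5)·R2: [0, 0, 3/2, 6/5]
Echelon form has 3 nonzero rows, so rank(T) = 3.

3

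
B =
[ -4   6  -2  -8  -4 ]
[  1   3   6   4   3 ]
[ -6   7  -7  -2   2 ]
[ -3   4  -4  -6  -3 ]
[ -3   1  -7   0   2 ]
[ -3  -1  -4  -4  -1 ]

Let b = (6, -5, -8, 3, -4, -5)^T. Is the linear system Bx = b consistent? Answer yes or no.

no

Row reduce the augmented matrix [B | b].
R2 ← R2 + (1/4)·R1: [0, 9/2, 11/2, 2, 2, -7/2]
R3 ← R3 − (3/2)·R1: [0, -2, -4, 10, 8, -17]
R4 ← R4 − (3/4)·R1: [0, -1/2, -5/2, 0, 0, -3/2]
R5 ← R5 − (3/4)·R1: [0, -7/2, -11/2, 6, 5, -17/2]
R6 ← R6 − (3/4)·R1: [0, -11/2, -5/2, 2, 2, -19/2]
R3 ← R3 + (4/9)·R2: [0, 0, -14/9, 98/9, 80/9, -167/9]
R4 ← R4 + (1/9)·R2: [0, 0, -17/9, 2/9, 2/9, -17/9]
R5 ← R5 + (7/9)·R2: [0, 0, -11/9, 68/9, 59/9, -101/9]
R6 ← R6 + (11/9)·R2: [0, 0, 38/9, 40/9, 40/9, -124/9]
R4 ← R4 − (17/14)·R3: [0, 0, 0, -13, -74/7, 289/14]
R5 ← R5 − (11/14)·R3: [0, 0, 0, -1, -3/7, 47/14]
R6 ← R6 + (19/7)·R3: [0, 0, 0, 34, 200/7, -449/7]
R5 ← R5 − (1/13)·R4: [0, 0, 0, 0, 5/13, 23/13]
R6 ← R6 + (34/13)·R4: [0, 0, 0, 0, 12/13, -132/13]
R6 ← R6 − (12/5)·R5: [0, 0, 0, 0, 0, -72/5]
The echelon form has 6 nonzero rows; the last pivot sits in the augmented column, so rank(B) = 5 but rank([B|b]) = 6.
Since the ranks differ, the system is inconsistent.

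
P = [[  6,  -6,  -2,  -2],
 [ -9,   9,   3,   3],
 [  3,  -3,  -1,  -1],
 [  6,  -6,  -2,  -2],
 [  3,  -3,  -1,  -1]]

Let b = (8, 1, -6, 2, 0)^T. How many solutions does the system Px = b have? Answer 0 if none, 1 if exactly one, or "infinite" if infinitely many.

Row reduce the augmented matrix [P | b].
R2 ← R2 + (3/2)·R1: [0, 0, 0, 0, 13]
R3 ← R3 − (1/2)·R1: [0, 0, 0, 0, -10]
R4 ← R4 − R1: [0, 0, 0, 0, -6]
R5 ← R5 − (1/2)·R1: [0, 0, 0, 0, -4]
R3 ← R3 + (10/13)·R2: [0, 0, 0, 0, 0]
R4 ← R4 + (6/13)·R2: [0, 0, 0, 0, 0]
R5 ← R5 + (4/13)·R2: [0, 0, 0, 0, 0]
The echelon form has 2 nonzero rows; the last pivot sits in the augmented column, so rank(P) = 1 but rank([P|b]) = 2.
Since the ranks differ, the system is inconsistent.
It has no solutions.

0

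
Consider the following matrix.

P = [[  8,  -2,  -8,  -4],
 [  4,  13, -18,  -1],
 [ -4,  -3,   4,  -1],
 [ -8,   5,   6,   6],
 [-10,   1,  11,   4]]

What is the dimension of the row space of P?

4

Row reduce to echelon form.
R2 ← R2 − (1/2)·R1: [0, 14, -14, 1]
R3 ← R3 + (1/2)·R1: [0, -4, 0, -3]
R4 ← R4 + R1: [0, 3, -2, 2]
R5 ← R5 + (5/4)·R1: [0, -3/2, 1, -1]
R3 ← R3 + (2/7)·R2: [0, 0, -4, -19/7]
R4 ← R4 − (3/14)·R2: [0, 0, 1, 25/14]
R5 ← R5 + (3/28)·R2: [0, 0, -1/2, -25/28]
R4 ← R4 + (1/4)·R3: [0, 0, 0, 31/28]
R5 ← R5 − (1/8)·R3: [0, 0, 0, -31/56]
R5 ← R5 + (1/2)·R4: [0, 0, 0, 0]
Echelon form has 4 nonzero rows, so rank(P) = 4.
The row space has dimension equal to the rank: 4.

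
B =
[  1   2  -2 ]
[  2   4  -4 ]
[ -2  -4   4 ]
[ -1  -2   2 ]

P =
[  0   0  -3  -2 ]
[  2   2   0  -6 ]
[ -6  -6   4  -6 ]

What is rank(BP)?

First compute BP:
[[ 16,  16, -11,  -2],
 [ 32,  32, -22,  -4],
 [-32, -32,  22,   4],
 [-16, -16,  11,   2]]
Now row reduce the product.
R2 ← R2 − (2)·R1: [0, 0, 0, 0]
R3 ← R3 + (2)·R1: [0, 0, 0, 0]
R4 ← R4 + R1: [0, 0, 0, 0]
1 nonzero row, so rank(BP) = 1.

1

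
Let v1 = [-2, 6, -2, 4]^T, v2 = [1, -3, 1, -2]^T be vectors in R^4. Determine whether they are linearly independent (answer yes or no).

no

Form the matrix with these vectors as rows and row reduce.
R2 ← R2 + (1/2)·R1: [0, 0, 0, 0]
1 nonzero row, so the 2 vectors span a space of dimension 1.
Since 1 < 2, the vectors are linearly dependent.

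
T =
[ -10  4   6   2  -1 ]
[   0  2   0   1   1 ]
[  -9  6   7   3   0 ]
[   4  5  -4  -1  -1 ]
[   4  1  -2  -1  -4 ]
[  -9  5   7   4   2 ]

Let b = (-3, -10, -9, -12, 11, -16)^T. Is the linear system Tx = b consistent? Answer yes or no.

yes

Row reduce the augmented matrix [T | b].
R3 ← R3 − (9/10)·R1: [0, 12/5, 8/5, 6/5, 9/10, -63/10]
R4 ← R4 + (2/5)·R1: [0, 33/5, -8/5, -1/5, -7/5, -66/5]
R5 ← R5 + (2/5)·R1: [0, 13/5, 2/5, -1/5, -22/5, 49/5]
R6 ← R6 − (9/10)·R1: [0, 7/5, 8/5, 11/5, 29/10, -133/10]
R3 ← R3 − (6/5)·R2: [0, 0, 8/5, 0, -3/10, 57/10]
R4 ← R4 − (33/10)·R2: [0, 0, -8/5, -7/2, -47/10, 99/5]
R5 ← R5 − (13/10)·R2: [0, 0, 2/5, -3/2, -57/10, 114/5]
R6 ← R6 − (7/10)·R2: [0, 0, 8/5, 3/2, 11/5, -63/10]
R4 ← R4 + R3: [0, 0, 0, -7/2, -5, 51/2]
R5 ← R5 − (1/4)·R3: [0, 0, 0, -3/2, -45/8, 171/8]
R6 ← R6 − R3: [0, 0, 0, 3/2, 5/2, -12]
R5 ← R5 − (3/7)·R4: [0, 0, 0, 0, -195/56, 585/56]
R6 ← R6 + (3/7)·R4: [0, 0, 0, 0, 5/14, -15/14]
R6 ← R6 + (4/39)·R5: [0, 0, 0, 0, 0, 0]
The echelon form has 5 nonzero rows, and every pivot lies in the first 5 columns, so rank(T) = rank([T|b]) = 5.
The system is consistent.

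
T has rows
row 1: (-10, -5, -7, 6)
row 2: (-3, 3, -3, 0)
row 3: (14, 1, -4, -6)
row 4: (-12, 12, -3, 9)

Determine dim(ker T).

0

Row reduce to echelon form.
R2 ← R2 − (3/10)·R1: [0, 9/2, -9/10, -9/5]
R3 ← R3 + (7/5)·R1: [0, -6, -69/5, 12/5]
R4 ← R4 − (6/5)·R1: [0, 18, 27/5, 9/5]
R3 ← R3 + (4/3)·R2: [0, 0, -15, 0]
R4 ← R4 − (4)·R2: [0, 0, 9, 9]
R4 ← R4 + (3/5)·R3: [0, 0, 0, 9]
4 nonzero rows, so rank(T) = 4.
T has 4 columns; by rank–nullity, nullity = 4 − 4 = 0.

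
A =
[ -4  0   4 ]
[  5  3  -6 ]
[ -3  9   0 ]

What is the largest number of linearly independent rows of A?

Row reduce to echelon form.
R2 ← R2 + (5/4)·R1: [0, 3, -1]
R3 ← R3 − (3/4)·R1: [0, 9, -3]
R3 ← R3 − (3)·R2: [0, 0, 0]
Echelon form has 2 nonzero rows, so rank(A) = 2.
The rank gives the maximum number of linearly independent rows: 2.

2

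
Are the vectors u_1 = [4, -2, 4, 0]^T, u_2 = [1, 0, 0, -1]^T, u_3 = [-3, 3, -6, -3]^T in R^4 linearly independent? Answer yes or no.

no

Form the matrix with these vectors as rows and row reduce.
R2 ← R2 − (1/4)·R1: [0, 1/2, -1, -1]
R3 ← R3 + (3/4)·R1: [0, 3/2, -3, -3]
R3 ← R3 − (3)·R2: [0, 0, 0, 0]
2 nonzero rows, so the 3 vectors span a space of dimension 2.
Since 2 < 3, the vectors are linearly dependent.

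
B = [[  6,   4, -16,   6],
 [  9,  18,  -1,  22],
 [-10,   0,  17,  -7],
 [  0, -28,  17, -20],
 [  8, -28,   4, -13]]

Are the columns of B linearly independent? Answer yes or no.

yes

Row reduce B to echelon form.
R2 ← R2 − (3/2)·R1: [0, 12, 23, 13]
R3 ← R3 + (5/3)·R1: [0, 20/3, -29/3, 3]
R5 ← R5 − (4/3)·R1: [0, -100/3, 76/3, -21]
R3 ← R3 − (5/9)·R2: [0, 0, -202/9, -38/9]
R4 ← R4 + (7/3)·R2: [0, 0, 212/3, 31/3]
R5 ← R5 + (25/9)·R2: [0, 0, 803/9, 136/9]
R4 ← R4 + (318/101)·R3: [0, 0, 0, -299/101]
R5 ← R5 + (803/202)·R3: [0, 0, 0, -169/101]
R5 ← R5 − (13/23)·R4: [0, 0, 0, 0]
4 pivots among 4 columns.
Every column is a pivot column, so the columns are linearly independent.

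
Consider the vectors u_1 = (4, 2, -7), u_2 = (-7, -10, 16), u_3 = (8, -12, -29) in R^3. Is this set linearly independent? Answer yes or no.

Form the matrix with these vectors as rows and row reduce.
R2 ← R2 + (7/4)·R1: [0, -13/2, 15/4]
R3 ← R3 − (2)·R1: [0, -16, -15]
R3 ← R3 − (32/13)·R2: [0, 0, -315/13]
3 nonzero rows, so the 3 vectors span a space of dimension 3.
Since 3 = 3, the vectors are linearly independent.

yes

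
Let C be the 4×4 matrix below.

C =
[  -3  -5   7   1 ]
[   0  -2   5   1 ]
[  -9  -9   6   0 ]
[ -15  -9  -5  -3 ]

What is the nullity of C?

Row reduce to echelon form.
R3 ← R3 − (3)·R1: [0, 6, -15, -3]
R4 ← R4 − (5)·R1: [0, 16, -40, -8]
R3 ← R3 + (3)·R2: [0, 0, 0, 0]
R4 ← R4 + (8)·R2: [0, 0, 0, 0]
2 nonzero rows, so rank(C) = 2.
C has 4 columns; by rank–nullity, nullity = 4 − 2 = 2.

2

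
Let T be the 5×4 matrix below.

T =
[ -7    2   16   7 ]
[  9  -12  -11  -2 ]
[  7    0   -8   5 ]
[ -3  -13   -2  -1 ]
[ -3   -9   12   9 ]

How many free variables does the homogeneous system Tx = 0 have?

0

Row reduce to echelon form.
R2 ← R2 + (9/7)·R1: [0, -66/7, 67/7, 7]
R3 ← R3 + R1: [0, 2, 8, 12]
R4 ← R4 − (3/7)·R1: [0, -97/7, -62/7, -4]
R5 ← R5 − (3/7)·R1: [0, -69/7, 36/7, 6]
R3 ← R3 + (7/33)·R2: [0, 0, 331/33, 445/33]
R4 ← R4 − (97/66)·R2: [0, 0, -1513/66, -943/66]
R5 ← R5 − (23/22)·R2: [0, 0, -107/22, -29/22]
R4 ← R4 + (1513/662)·R3: [0, 0, 0, 5472/331]
R5 ← R5 + (321/662)·R3: [0, 0, 0, 1728/331]
R5 ← R5 − (6/19)·R4: [0, 0, 0, 0]
4 nonzero rows, so rank(T) = 4.
T has 4 columns; by rank–nullity, nullity = 4 − 4 = 0.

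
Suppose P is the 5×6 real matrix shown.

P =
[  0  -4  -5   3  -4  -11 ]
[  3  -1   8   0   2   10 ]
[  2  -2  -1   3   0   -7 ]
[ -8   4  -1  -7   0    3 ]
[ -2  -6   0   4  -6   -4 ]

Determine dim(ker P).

Row reduce to echelon form.
Swap R1 ↔ R2
R3 ← R3 − (2/3)·R1: [0, -4/3, -19/3, 3, -4/3, -41/3]
R4 ← R4 + (8/3)·R1: [0, 4/3, 61/3, -7, 16/3, 89/3]
R5 ← R5 + (2/3)·R1: [0, -20/3, 16/3, 4, -14/3, 8/3]
R3 ← R3 − (1/3)·R2: [0, 0, -14/3, 2, 0, -10]
R4 ← R4 + (1/3)·R2: [0, 0, 56/3, -6, 4, 26]
R5 ← R5 − (5/3)·R2: [0, 0, 41/3, -1, 2, 21]
R4 ← R4 + (4)·R3: [0, 0, 0, 2, 4, -14]
R5 ← R5 + (41/14)·R3: [0, 0, 0, 34/7, 2, -58/7]
R5 ← R5 − (17/7)·R4: [0, 0, 0, 0, -54/7, 180/7]
5 nonzero rows, so rank(P) = 5.
P has 6 columns; by rank–nullity, nullity = 6 − 5 = 1.

1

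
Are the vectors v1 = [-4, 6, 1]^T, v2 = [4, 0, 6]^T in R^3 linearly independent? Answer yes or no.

yes

Form the matrix with these vectors as rows and row reduce.
R2 ← R2 + R1: [0, 6, 7]
2 nonzero rows, so the 2 vectors span a space of dimension 2.
Since 2 = 2, the vectors are linearly independent.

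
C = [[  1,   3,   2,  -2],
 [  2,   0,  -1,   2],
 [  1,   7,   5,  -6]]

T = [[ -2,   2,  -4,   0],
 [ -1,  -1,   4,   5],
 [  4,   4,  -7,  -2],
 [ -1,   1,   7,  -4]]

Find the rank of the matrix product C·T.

3

First compute CT:
[[  5,   5, -20,  19],
 [-10,   2,  13,  -6],
 [ 17,   9, -53,  49]]
Now row reduce the product.
R2 ← R2 + (2)·R1: [0, 12, -27, 32]
R3 ← R3 − (17/5)·R1: [0, -8, 15, -78/5]
R3 ← R3 + (2/3)·R2: [0, 0, -3, 86/15]
3 nonzero rows, so rank(CT) = 3.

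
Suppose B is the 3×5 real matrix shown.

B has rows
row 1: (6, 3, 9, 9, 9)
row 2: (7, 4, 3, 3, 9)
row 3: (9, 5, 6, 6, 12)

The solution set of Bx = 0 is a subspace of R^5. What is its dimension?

Row reduce to echelon form.
R2 ← R2 − (7/6)·R1: [0, 1/2, -15/2, -15/2, -3/2]
R3 ← R3 − (3/2)·R1: [0, 1/2, -15/2, -15/2, -3/2]
R3 ← R3 − R2: [0, 0, 0, 0, 0]
2 nonzero rows, so rank(B) = 2.
B has 5 columns; by rank–nullity, nullity = 5 − 2 = 3.

3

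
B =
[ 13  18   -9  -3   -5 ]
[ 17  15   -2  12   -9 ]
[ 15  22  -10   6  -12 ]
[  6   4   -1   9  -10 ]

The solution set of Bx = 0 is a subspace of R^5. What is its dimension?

Row reduce to echelon form.
R2 ← R2 − (17/13)·R1: [0, -111/13, 127/13, 207/13, -32/13]
R3 ← R3 − (15/13)·R1: [0, 16/13, 5/13, 123/13, -81/13]
R4 ← R4 − (6/13)·R1: [0, -56/13, 41/13, 135/13, -100/13]
R3 ← R3 + (16/111)·R2: [0, 0, 199/111, 435/37, -731/111]
R4 ← R4 − (56/111)·R2: [0, 0, -197/111, 87/37, -716/111]
R4 ← R4 + (197/199)·R3: [0, 0, 0, 2784/199, -2581/199]
4 nonzero rows, so rank(B) = 4.
B has 5 columns; by rank–nullity, nullity = 5 − 4 = 1.

1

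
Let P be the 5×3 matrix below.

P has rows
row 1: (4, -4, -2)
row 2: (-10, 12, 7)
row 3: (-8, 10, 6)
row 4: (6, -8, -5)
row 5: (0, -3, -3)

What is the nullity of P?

1

Row reduce to echelon form.
R2 ← R2 + (5/2)·R1: [0, 2, 2]
R3 ← R3 + (2)·R1: [0, 2, 2]
R4 ← R4 − (3/2)·R1: [0, -2, -2]
R3 ← R3 − R2: [0, 0, 0]
R4 ← R4 + R2: [0, 0, 0]
R5 ← R5 + (3/2)·R2: [0, 0, 0]
2 nonzero rows, so rank(P) = 2.
P has 3 columns; by rank–nullity, nullity = 3 − 2 = 1.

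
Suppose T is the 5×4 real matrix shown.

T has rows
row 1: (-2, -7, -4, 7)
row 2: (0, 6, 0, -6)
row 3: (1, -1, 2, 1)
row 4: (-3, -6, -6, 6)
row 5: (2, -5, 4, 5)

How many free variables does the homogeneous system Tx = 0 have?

Row reduce to echelon form.
R3 ← R3 + (1/2)·R1: [0, -9/2, 0, 9/2]
R4 ← R4 − (3/2)·R1: [0, 9/2, 0, -9/2]
R5 ← R5 + R1: [0, -12, 0, 12]
R3 ← R3 + (3/4)·R2: [0, 0, 0, 0]
R4 ← R4 − (3/4)·R2: [0, 0, 0, 0]
R5 ← R5 + (2)·R2: [0, 0, 0, 0]
2 nonzero rows, so rank(T) = 2.
T has 4 columns; by rank–nullity, nullity = 4 − 2 = 2.

2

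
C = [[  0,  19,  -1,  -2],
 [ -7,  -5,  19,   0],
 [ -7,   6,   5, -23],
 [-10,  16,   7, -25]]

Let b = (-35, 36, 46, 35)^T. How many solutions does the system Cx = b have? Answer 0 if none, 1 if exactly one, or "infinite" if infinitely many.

Row reduce the augmented matrix [C | b].
Swap R1 ↔ R2
R3 ← R3 − R1: [0, 11, -14, -23, 10]
R4 ← R4 − (10/7)·R1: [0, 162/7, -141/7, -25, -115/7]
R3 ← R3 − (11/19)·R2: [0, 0, -255/19, -415/19, 575/19]
R4 ← R4 − (162/133)·R2: [0, 0, -2517/133, -3001/133, 3485/133]
R4 ← R4 − (839/595)·R3: [0, 0, 0, 140/17, -280/17]
The echelon form has 4 nonzero rows, and every pivot lies in the first 4 columns, so rank(C) = rank([C|b]) = 4.
The system is consistent.
rank = 4 = number of unknowns, so the solution is unique.

1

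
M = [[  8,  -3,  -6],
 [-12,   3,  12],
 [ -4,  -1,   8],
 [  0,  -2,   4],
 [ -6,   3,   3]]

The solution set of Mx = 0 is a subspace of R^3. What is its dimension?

1

Row reduce to echelon form.
R2 ← R2 + (3/2)·R1: [0, -3/2, 3]
R3 ← R3 + (1/2)·R1: [0, -5/2, 5]
R5 ← R5 + (3/4)·R1: [0, 3/4, -3/2]
R3 ← R3 − (5/3)·R2: [0, 0, 0]
R4 ← R4 − (4/3)·R2: [0, 0, 0]
R5 ← R5 + (1/2)·R2: [0, 0, 0]
2 nonzero rows, so rank(M) = 2.
M has 3 columns; by rank–nullity, nullity = 3 − 2 = 1.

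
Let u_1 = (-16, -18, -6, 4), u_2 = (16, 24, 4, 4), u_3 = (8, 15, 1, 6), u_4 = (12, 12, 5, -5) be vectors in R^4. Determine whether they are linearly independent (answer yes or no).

no

Form the matrix with these vectors as rows and row reduce.
R2 ← R2 + R1: [0, 6, -2, 8]
R3 ← R3 + (1/2)·R1: [0, 6, -2, 8]
R4 ← R4 + (3/4)·R1: [0, -3/2, 1/2, -2]
R3 ← R3 − R2: [0, 0, 0, 0]
R4 ← R4 + (1/4)·R2: [0, 0, 0, 0]
2 nonzero rows, so the 4 vectors span a space of dimension 2.
Since 2 < 4, the vectors are linearly dependent.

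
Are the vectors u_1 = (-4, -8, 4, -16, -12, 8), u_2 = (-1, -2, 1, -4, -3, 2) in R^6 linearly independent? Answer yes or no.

no

Form the matrix with these vectors as rows and row reduce.
R2 ← R2 − (1/4)·R1: [0, 0, 0, 0, 0, 0]
1 nonzero row, so the 2 vectors span a space of dimension 1.
Since 1 < 2, the vectors are linearly dependent.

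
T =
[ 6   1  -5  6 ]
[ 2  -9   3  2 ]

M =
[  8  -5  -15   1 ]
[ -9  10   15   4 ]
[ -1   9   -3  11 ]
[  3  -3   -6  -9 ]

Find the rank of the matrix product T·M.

First compute TM:
[[ 62, -83, -96, -99],
 [100, -79, -186, -19]]
Now row reduce the product.
R2 ← R2 − (50/31)·R1: [0, 1701/31, -966/31, 4361/31]
2 nonzero rows, so rank(TM) = 2.

2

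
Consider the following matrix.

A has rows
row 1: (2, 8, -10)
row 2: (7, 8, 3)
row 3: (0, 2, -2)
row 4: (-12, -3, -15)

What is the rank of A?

3

Row reduce to echelon form.
R2 ← R2 − (7/2)·R1: [0, -20, 38]
R4 ← R4 + (6)·R1: [0, 45, -75]
R3 ← R3 + (1/10)·R2: [0, 0, 9/5]
R4 ← R4 + (9/4)·R2: [0, 0, 21/2]
R4 ← R4 − (35/6)·R3: [0, 0, 0]
Echelon form has 3 nonzero rows, so rank(A) = 3.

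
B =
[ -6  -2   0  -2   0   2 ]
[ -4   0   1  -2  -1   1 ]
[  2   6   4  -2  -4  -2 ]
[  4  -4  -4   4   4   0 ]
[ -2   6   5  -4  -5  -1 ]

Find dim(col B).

Row reduce to echelon form.
R2 ← R2 − (2/3)·R1: [0, 4/3, 1, -2/3, -1, -1/3]
R3 ← R3 + (1/3)·R1: [0, 16/3, 4, -8/3, -4, -4/3]
R4 ← R4 + (2/3)·R1: [0, -16/3, -4, 8/3, 4, 4/3]
R5 ← R5 − (1/3)·R1: [0, 20/3, 5, -10/3, -5, -5/3]
R3 ← R3 − (4)·R2: [0, 0, 0, 0, 0, 0]
R4 ← R4 + (4)·R2: [0, 0, 0, 0, 0, 0]
R5 ← R5 − (5)·R2: [0, 0, 0, 0, 0, 0]
Echelon form has 2 nonzero rows, so rank(B) = 2.
The column space has dimension equal to the rank: 2.

2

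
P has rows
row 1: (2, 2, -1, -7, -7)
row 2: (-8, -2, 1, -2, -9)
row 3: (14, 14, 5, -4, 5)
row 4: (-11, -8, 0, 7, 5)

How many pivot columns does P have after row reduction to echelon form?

Row reduce to echelon form.
R2 ← R2 + (4)·R1: [0, 6, -3, -30, -37]
R3 ← R3 − (7)·R1: [0, 0, 12, 45, 54]
R4 ← R4 + (11/2)·R1: [0, 3, -11/2, -63/2, -67/2]
R4 ← R4 − (1/2)·R2: [0, 0, -4, -33/2, -15]
R4 ← R4 + (1/3)·R3: [0, 0, 0, -3/2, 3]
Echelon form has 4 nonzero rows, so rank(P) = 4.
Each nonzero row contributes one pivot column: 4 pivot columns.

4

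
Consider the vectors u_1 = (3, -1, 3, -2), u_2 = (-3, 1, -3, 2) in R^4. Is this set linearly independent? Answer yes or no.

Form the matrix with these vectors as rows and row reduce.
R2 ← R2 + R1: [0, 0, 0, 0]
1 nonzero row, so the 2 vectors span a space of dimension 1.
Since 1 < 2, the vectors are linearly dependent.

no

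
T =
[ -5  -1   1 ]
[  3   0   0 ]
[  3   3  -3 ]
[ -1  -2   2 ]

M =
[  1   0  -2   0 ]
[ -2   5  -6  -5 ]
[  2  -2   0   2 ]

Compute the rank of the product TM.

2

First compute TM:
[[ -1,  -7,  16,   7],
 [  3,   0,  -6,   0],
 [ -9,  21, -24, -21],
 [  7, -14,  14,  14]]
Now row reduce the product.
R2 ← R2 + (3)·R1: [0, -21, 42, 21]
R3 ← R3 − (9)·R1: [0, 84, -168, -84]
R4 ← R4 + (7)·R1: [0, -63, 126, 63]
R3 ← R3 + (4)·R2: [0, 0, 0, 0]
R4 ← R4 − (3)·R2: [0, 0, 0, 0]
2 nonzero rows, so rank(TM) = 2.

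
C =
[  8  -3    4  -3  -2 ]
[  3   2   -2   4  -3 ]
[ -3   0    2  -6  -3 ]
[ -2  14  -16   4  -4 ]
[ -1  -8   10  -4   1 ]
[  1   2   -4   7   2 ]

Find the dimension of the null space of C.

1

Row reduce to echelon form.
R2 ← R2 − (3/8)·R1: [0, 25/8, -7/2, 41/8, -9/4]
R3 ← R3 + (3/8)·R1: [0, -9/8, 7/2, -57/8, -15/4]
R4 ← R4 + (1/4)·R1: [0, 53/4, -15, 13/4, -9/2]
R5 ← R5 + (1/8)·R1: [0, -67/8, 21/2, -35/8, 3/4]
R6 ← R6 − (1/8)·R1: [0, 19/8, -9/2, 59/8, 9/4]
R3 ← R3 + (9/25)·R2: [0, 0, 56/25, -132/25, -114/25]
R4 ← R4 − (106/25)·R2: [0, 0, -4/25, -462/25, 126/25]
R5 ← R5 + (67/25)·R2: [0, 0, 28/25, 234/25, -132/25]
R6 ← R6 − (19/25)·R2: [0, 0, -46/25, 87/25, 99/25]
R4 ← R4 + (1/14)·R3: [0, 0, 0, -132/7, 33/7]
R5 ← R5 − (1/2)·R3: [0, 0, 0, 12, -3]
R6 ← R6 + (23/28)·R3: [0, 0, 0, -6/7, 3/14]
R5 ← R5 + (7/11)·R4: [0, 0, 0, 0, 0]
R6 ← R6 − (1/22)·R4: [0, 0, 0, 0, 0]
4 nonzero rows, so rank(C) = 4.
C has 5 columns; by rank–nullity, nullity = 5 − 4 = 1.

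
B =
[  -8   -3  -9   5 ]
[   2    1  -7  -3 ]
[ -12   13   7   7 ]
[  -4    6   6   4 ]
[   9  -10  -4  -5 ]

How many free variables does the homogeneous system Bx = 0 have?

Row reduce to echelon form.
R2 ← R2 + (1/4)·R1: [0, 1/4, -37/4, -7/4]
R3 ← R3 − (3/2)·R1: [0, 35/2, 41/2, -1/2]
R4 ← R4 − (1/2)·R1: [0, 15/2, 21/2, 3/2]
R5 ← R5 + (9/8)·R1: [0, -107/8, -113/8, 5/8]
R3 ← R3 − (70)·R2: [0, 0, 668, 122]
R4 ← R4 − (30)·R2: [0, 0, 288, 54]
R5 ← R5 + (107/2)·R2: [0, 0, -509, -93]
R4 ← R4 − (72/167)·R3: [0, 0, 0, 234/167]
R5 ← R5 + (509/668)·R3: [0, 0, 0, -13/334]
R5 ← R5 + (1/36)·R4: [0, 0, 0, 0]
4 nonzero rows, so rank(B) = 4.
B has 4 columns; by rank–nullity, nullity = 4 − 4 = 0.

0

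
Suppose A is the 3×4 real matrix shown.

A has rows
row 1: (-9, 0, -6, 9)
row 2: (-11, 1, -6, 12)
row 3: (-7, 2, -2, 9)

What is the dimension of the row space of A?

Row reduce to echelon form.
R2 ← R2 − (11/9)·R1: [0, 1, 4/3, 1]
R3 ← R3 − (7/9)·R1: [0, 2, 8/3, 2]
R3 ← R3 − (2)·R2: [0, 0, 0, 0]
Echelon form has 2 nonzero rows, so rank(A) = 2.
The row space has dimension equal to the rank: 2.

2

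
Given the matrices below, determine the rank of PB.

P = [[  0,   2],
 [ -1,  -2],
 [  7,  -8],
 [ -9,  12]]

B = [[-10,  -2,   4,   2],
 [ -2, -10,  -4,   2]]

2

First compute PB:
[[ -4, -20,  -8,   4],
 [ 14,  22,   4,  -6],
 [-54,  66,  60,  -2],
 [ 66, -102, -84,   6]]
Now row reduce the product.
R2 ← R2 + (7/2)·R1: [0, -48, -24, 8]
R3 ← R3 − (27/2)·R1: [0, 336, 168, -56]
R4 ← R4 + (33/2)·R1: [0, -432, -216, 72]
R3 ← R3 + (7)·R2: [0, 0, 0, 0]
R4 ← R4 − (9)·R2: [0, 0, 0, 0]
2 nonzero rows, so rank(PB) = 2.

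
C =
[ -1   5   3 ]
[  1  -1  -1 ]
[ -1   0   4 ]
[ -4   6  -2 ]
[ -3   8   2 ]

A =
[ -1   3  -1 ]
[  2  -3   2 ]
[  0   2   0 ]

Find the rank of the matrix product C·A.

First compute CA:
[[ 11, -12,  11],
 [ -3,   4,  -3],
 [  1,   5,   1],
 [ 16, -34,  16],
 [ 19, -29,  19]]
Now row reduce the product.
R2 ← R2 + (3/11)·R1: [0, 8/11, 0]
R3 ← R3 − (1/11)·R1: [0, 67/11, 0]
R4 ← R4 − (16/11)·R1: [0, -182/11, 0]
R5 ← R5 − (19/11)·R1: [0, -91/11, 0]
R3 ← R3 − (67/8)·R2: [0, 0, 0]
R4 ← R4 + (91/4)·R2: [0, 0, 0]
R5 ← R5 + (91/8)·R2: [0, 0, 0]
2 nonzero rows, so rank(CA) = 2.

2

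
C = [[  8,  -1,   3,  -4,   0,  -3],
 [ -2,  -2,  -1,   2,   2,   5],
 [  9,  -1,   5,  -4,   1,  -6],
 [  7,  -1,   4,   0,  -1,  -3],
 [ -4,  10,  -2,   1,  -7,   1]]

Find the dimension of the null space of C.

Row reduce to echelon form.
R2 ← R2 + (1/4)·R1: [0, -9/4, -1/4, 1, 2, 17/4]
R3 ← R3 − (9/8)·R1: [0, 1/8, 13/8, 1/2, 1, -21/8]
R4 ← R4 − (7/8)·R1: [0, -1/8, 11/8, 7/2, -1, -3/8]
R5 ← R5 + (1/2)·R1: [0, 19/2, -1/2, -1, -7, -1/2]
R3 ← R3 + (1/18)·R2: [0, 0, 29/18, 5/9, 10/9, -43/18]
R4 ← R4 − (1/18)·R2: [0, 0, 25/18, 31/9, -10/9, -11/18]
R5 ← R5 + (38/9)·R2: [0, 0, -14/9, 29/9, 13/9, 157/9]
R4 ← R4 − (25/29)·R3: [0, 0, 0, 86/29, -60/29, 42/29]
R5 ← R5 + (28/29)·R3: [0, 0, 0, 109/29, 73/29, 439/29]
R5 ← R5 − (109/86)·R4: [0, 0, 0, 0, 221/43, 572/43]
5 nonzero rows, so rank(C) = 5.
C has 6 columns; by rank–nullity, nullity = 6 − 5 = 1.

1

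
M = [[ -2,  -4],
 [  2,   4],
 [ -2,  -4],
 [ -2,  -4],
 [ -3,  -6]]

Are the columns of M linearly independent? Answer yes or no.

no

Row reduce M to echelon form.
R2 ← R2 + R1: [0, 0]
R3 ← R3 − R1: [0, 0]
R4 ← R4 − R1: [0, 0]
R5 ← R5 − (3/2)·R1: [0, 0]
1 pivot among 2 columns.
Only 1 < 2 pivot columns, so the columns are linearly dependent.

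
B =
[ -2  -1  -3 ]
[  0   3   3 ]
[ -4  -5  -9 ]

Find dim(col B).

Row reduce to echelon form.
R3 ← R3 − (2)·R1: [0, -3, -3]
R3 ← R3 + R2: [0, 0, 0]
Echelon form has 2 nonzero rows, so rank(B) = 2.
The column space has dimension equal to the rank: 2.

2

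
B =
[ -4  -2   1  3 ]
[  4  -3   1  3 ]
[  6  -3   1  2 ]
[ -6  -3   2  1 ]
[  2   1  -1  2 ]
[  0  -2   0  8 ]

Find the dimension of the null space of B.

Row reduce to echelon form.
R2 ← R2 + R1: [0, -5, 2, 6]
R3 ← R3 + (3/2)·R1: [0, -6, 5/2, 13/2]
R4 ← R4 − (3/2)·R1: [0, 0, 1/2, -7/2]
R5 ← R5 + (1/2)·R1: [0, 0, -1/2, 7/2]
R3 ← R3 − (6/5)·R2: [0, 0, 1/10, -7/10]
R6 ← R6 − (2/5)·R2: [0, 0, -4/5, 28/5]
R4 ← R4 − (5)·R3: [0, 0, 0, 0]
R5 ← R5 + (5)·R3: [0, 0, 0, 0]
R6 ← R6 + (8)·R3: [0, 0, 0, 0]
3 nonzero rows, so rank(B) = 3.
B has 4 columns; by rank–nullity, nullity = 4 − 3 = 1.

1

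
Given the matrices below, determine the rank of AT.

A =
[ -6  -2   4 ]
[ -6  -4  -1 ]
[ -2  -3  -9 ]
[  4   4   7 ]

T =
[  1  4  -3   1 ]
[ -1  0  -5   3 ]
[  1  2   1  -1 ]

2

First compute AT:
[[  0, -16,  32, -16],
 [ -3, -26,  37, -17],
 [ -8, -26,  12,  -2],
 [  7,  30, -25,   9]]
Now row reduce the product.
Swap R1 ↔ R2
R3 ← R3 − (8/3)·R1: [0, 130/3, -260/3, 130/3]
R4 ← R4 + (7/3)·R1: [0, -92/3, 184/3, -92/3]
R3 ← R3 + (65/24)·R2: [0, 0, 0, 0]
R4 ← R4 − (23/12)·R2: [0, 0, 0, 0]
2 nonzero rows, so rank(AT) = 2.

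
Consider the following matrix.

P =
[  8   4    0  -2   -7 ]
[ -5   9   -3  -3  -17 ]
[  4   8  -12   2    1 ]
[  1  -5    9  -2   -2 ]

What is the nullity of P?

2

Row reduce to echelon form.
R2 ← R2 + (5/8)·R1: [0, 23/2, -3, -17/4, -171/8]
R3 ← R3 − (1/2)·R1: [0, 6, -12, 3, 9/2]
R4 ← R4 − (1/8)·R1: [0, -11/2, 9, -7/4, -9/8]
R3 ← R3 − (12/23)·R2: [0, 0, -240/23, 120/23, 360/23]
R4 ← R4 + (11/23)·R2: [0, 0, 174/23, -87/23, -261/23]
R4 ← R4 + (29/40)·R3: [0, 0, 0, 0, 0]
3 nonzero rows, so rank(P) = 3.
P has 5 columns; by rank–nullity, nullity = 5 − 3 = 2.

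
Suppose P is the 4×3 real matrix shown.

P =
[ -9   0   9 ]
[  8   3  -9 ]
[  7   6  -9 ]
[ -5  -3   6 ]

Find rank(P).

Row reduce to echelon form.
R2 ← R2 + (8/9)·R1: [0, 3, -1]
R3 ← R3 + (7/9)·R1: [0, 6, -2]
R4 ← R4 − (5/9)·R1: [0, -3, 1]
R3 ← R3 − (2)·R2: [0, 0, 0]
R4 ← R4 + R2: [0, 0, 0]
Echelon form has 2 nonzero rows, so rank(P) = 2.

2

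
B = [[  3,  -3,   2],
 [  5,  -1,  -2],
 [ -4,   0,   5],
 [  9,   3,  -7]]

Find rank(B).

Row reduce to echelon form.
R2 ← R2 − (5/3)·R1: [0, 4, -16/3]
R3 ← R3 + (4/3)·R1: [0, -4, 23/3]
R4 ← R4 − (3)·R1: [0, 12, -13]
R3 ← R3 + R2: [0, 0, 7/3]
R4 ← R4 − (3)·R2: [0, 0, 3]
R4 ← R4 − (9/7)·R3: [0, 0, 0]
Echelon form has 3 nonzero rows, so rank(B) = 3.

3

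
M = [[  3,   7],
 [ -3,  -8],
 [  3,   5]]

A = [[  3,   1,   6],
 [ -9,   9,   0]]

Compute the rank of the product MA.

First compute MA:
[[-54,  66,  18],
 [ 63, -75, -18],
 [-36,  48,  18]]
Now row reduce the product.
R2 ← R2 + (7/6)·R1: [0, 2, 3]
R3 ← R3 − (2/3)·R1: [0, 4, 6]
R3 ← R3 − (2)·R2: [0, 0, 0]
2 nonzero rows, so rank(MA) = 2.

2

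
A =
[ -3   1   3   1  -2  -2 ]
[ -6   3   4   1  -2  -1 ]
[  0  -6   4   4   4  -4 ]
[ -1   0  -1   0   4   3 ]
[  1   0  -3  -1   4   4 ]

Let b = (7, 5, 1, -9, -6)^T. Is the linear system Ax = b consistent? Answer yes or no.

no

Row reduce the augmented matrix [A | b].
R2 ← R2 − (2)·R1: [0, 1, -2, -1, 2, 3, -9]
R4 ← R4 − (1/3)·R1: [0, -1/3, -2, -1/3, 14/3, 11/3, -34/3]
R5 ← R5 + (1/3)·R1: [0, 1/3, -2, -2/3, 10/3, 10/3, -11/3]
R3 ← R3 + (6)·R2: [0, 0, -8, -2, 16, 14, -53]
R4 ← R4 + (1/3)·R2: [0, 0, -8/3, -2/3, 16/3, 14/3, -43/3]
R5 ← R5 − (1/3)·R2: [0, 0, -4/3, -1/3, 8/3, 7/3, -2/3]
R4 ← R4 − (1/3)·R3: [0, 0, 0, 0, 0, 0, 10/3]
R5 ← R5 − (1/6)·R3: [0, 0, 0, 0, 0, 0, 49/6]
R5 ← R5 − (49/20)·R4: [0, 0, 0, 0, 0, 0, 0]
The echelon form has 4 nonzero rows; the last pivot sits in the augmented column, so rank(A) = 3 but rank([A|b]) = 4.
Since the ranks differ, the system is inconsistent.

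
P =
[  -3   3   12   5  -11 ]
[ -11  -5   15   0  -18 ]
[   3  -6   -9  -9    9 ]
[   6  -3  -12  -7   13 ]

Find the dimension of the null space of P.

2

Row reduce to echelon form.
R2 ← R2 − (11/3)·R1: [0, -16, -29, -55/3, 67/3]
R3 ← R3 + R1: [0, -3, 3, -4, -2]
R4 ← R4 + (2)·R1: [0, 3, 12, 3, -9]
R3 ← R3 − (3/16)·R2: [0, 0, 135/16, -9/16, -99/16]
R4 ← R4 + (3/16)·R2: [0, 0, 105/16, -7/16, -77/16]
R4 ← R4 − (7/9)·R3: [0, 0, 0, 0, 0]
3 nonzero rows, so rank(P) = 3.
P has 5 columns; by rank–nullity, nullity = 5 − 3 = 2.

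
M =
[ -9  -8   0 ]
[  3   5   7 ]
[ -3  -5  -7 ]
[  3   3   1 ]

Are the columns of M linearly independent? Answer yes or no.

no

Row reduce M to echelon form.
R2 ← R2 + (1/3)·R1: [0, 7/3, 7]
R3 ← R3 − (1/3)·R1: [0, -7/3, -7]
R4 ← R4 + (1/3)·R1: [0, 1/3, 1]
R3 ← R3 + R2: [0, 0, 0]
R4 ← R4 − (1/7)·R2: [0, 0, 0]
2 pivots among 3 columns.
Only 2 < 3 pivot columns, so the columns are linearly dependent.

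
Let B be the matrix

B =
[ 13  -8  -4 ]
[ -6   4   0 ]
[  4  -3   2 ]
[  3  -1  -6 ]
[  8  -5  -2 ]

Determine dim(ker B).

1

Row reduce to echelon form.
R2 ← R2 + (6/13)·R1: [0, 4/13, -24/13]
R3 ← R3 − (4/13)·R1: [0, -7/13, 42/13]
R4 ← R4 − (3/13)·R1: [0, 11/13, -66/13]
R5 ← R5 − (8/13)·R1: [0, -1/13, 6/13]
R3 ← R3 + (7/4)·R2: [0, 0, 0]
R4 ← R4 − (11/4)·R2: [0, 0, 0]
R5 ← R5 + (1/4)·R2: [0, 0, 0]
2 nonzero rows, so rank(B) = 2.
B has 3 columns; by rank–nullity, nullity = 3 − 2 = 1.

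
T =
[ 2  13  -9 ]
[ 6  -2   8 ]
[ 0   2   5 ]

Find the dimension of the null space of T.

0

Row reduce to echelon form.
R2 ← R2 − (3)·R1: [0, -41, 35]
R3 ← R3 + (2/41)·R2: [0, 0, 275/41]
3 nonzero rows, so rank(T) = 3.
T has 3 columns; by rank–nullity, nullity = 3 − 3 = 0.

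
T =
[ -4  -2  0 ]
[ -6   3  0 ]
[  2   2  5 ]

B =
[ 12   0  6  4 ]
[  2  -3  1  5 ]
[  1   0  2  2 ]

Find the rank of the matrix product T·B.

3

First compute TB:
[[-52,   6, -26, -26],
 [-66,  -9, -33,  -9],
 [ 33,  -6,  24,  28]]
Now row reduce the product.
R2 ← R2 − (33/26)·R1: [0, -216/13, 0, 24]
R3 ← R3 + (33/52)·R1: [0, -57/26, 15/2, 23/2]
R3 ← R3 − (19/144)·R2: [0, 0, 15/2, 25/3]
3 nonzero rows, so rank(TB) = 3.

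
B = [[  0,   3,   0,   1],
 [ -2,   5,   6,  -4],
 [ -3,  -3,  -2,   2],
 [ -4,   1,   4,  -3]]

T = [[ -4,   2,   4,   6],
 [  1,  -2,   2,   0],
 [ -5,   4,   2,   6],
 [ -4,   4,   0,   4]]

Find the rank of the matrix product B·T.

First compute BT:
[[ -1,  -2,   6,   4],
 [ -1,  -6,  14,   8],
 [ 11,   0, -22, -22],
 [  9,  -6,  -6, -12]]
Now row reduce the product.
R2 ← R2 − R1: [0, -4, 8, 4]
R3 ← R3 + (11)·R1: [0, -22, 44, 22]
R4 ← R4 + (9)·R1: [0, -24, 48, 24]
R3 ← R3 − (11/2)·R2: [0, 0, 0, 0]
R4 ← R4 − (6)·R2: [0, 0, 0, 0]
2 nonzero rows, so rank(BT) = 2.

2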